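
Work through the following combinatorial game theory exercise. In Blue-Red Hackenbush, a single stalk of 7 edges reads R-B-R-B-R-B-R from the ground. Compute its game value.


Edges (from ground): R-B-R-B-R-B-R
By Berlekamp's sign-expansion rule, a Blue-Red Hackenbush stalk has the value of the surreal number whose sign sequence is the edge sequence with B -> + and R -> -.
Sign sequence: -+-+-+-
Trace the sign expansion in the surreal number tree, starting from 0:
Edge 1: R (sign -) -> bounds (-inf, 0), value = -1
Edge 2: B (sign +) -> bounds (-1, 0), value = -1/2
Edge 3: R (sign -) -> bounds (-1, -1/2), value = -3/4
Edge 4: B (sign +) -> bounds (-3/4, -1/2), value = -5/8
Edge 5: R (sign -) -> bounds (-3/4, -5/8), value = -11/16
Edge 6: B (sign +) -> bounds (-11/16, -5/8), value = -21/32
Edge 7: R (sign -) -> bounds (-11/16, -21/32), value = -43/64
Game value = -43/64

-43/64


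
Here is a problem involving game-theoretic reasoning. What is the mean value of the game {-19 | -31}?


Game = {-19 | -31}, a switch {a | b} with numbers a > b.
Its thermograph has left wall a - t and right wall b + t, which meet at t = (a - b)/2, where both equal (a + b)/2. So the mast (mean value) is at (a + b)/2.
Mean = (-19 + (-31))/2 = -50/2 = -25

-25


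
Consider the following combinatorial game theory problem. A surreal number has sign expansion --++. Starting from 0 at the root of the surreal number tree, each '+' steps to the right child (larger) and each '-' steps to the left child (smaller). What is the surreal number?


Sign expansion: --++
Rule: track bounds (lo, hi), initially (-inf, +inf). On '+', the current value becomes lo and we move to the simplest number in (value, hi): value + 1 if hi = +inf, otherwise the midpoint (value + hi)/2. On '-', the current value becomes hi and we move to value - 1 if lo = -inf, otherwise the midpoint (lo + value)/2.
Start at 0.
Step 1: sign = -, move left. Bounds: (-inf, 0). Value = -1
Step 2: sign = -, move left. Bounds: (-inf, -1). Value = -2
Step 3: sign = +, move right. Bounds: (-2, -1). Value = -3/2
Step 4: sign = +, move right. Bounds: (-3/2, -1). Value = -5/4
The surreal number with sign expansion --++ is -5/4.

-5/4


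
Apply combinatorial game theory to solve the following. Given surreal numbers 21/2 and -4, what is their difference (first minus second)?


x = 21/2, y = -4
Converting to common denominator: 2
x = 21/2, y = -8/2
x - y = 21/2 - -4 = 29/2

29/2


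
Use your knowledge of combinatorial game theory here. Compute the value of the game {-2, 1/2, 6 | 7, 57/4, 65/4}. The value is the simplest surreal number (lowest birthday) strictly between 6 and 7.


Left options: {-2, 1/2, 6}, max = 6
Right options: {7, 57/4, 65/4}, min = 7
All options are numbers and max(Left) < min(Right), so by the simplicity theorem the value is the simplest (earliest-born) number strictly between 6 and 7.
No integer lies strictly between 6 and 7, so the value is the dyadic rational m/2^k in the interval with the smallest k (then m odd); search k = 1, 2, ...:
Denominator 2: 13/2 lies strictly between 6 and 7 -- found.
The simplest number in the interval is 13/2.
Game value = 13/2

13/2


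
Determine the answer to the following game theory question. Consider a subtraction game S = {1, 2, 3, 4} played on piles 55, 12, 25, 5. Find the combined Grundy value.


Subtraction set: {1, 2, 3, 4}
For this subtraction set, G(n) = n mod 5 (period = max + 1 = 5).
Pile 1 (size 55): G(55) = 55 mod 5 = 0
Pile 2 (size 12): G(12) = 12 mod 5 = 2
Pile 3 (size 25): G(25) = 25 mod 5 = 0
Pile 4 (size 5): G(5) = 5 mod 5 = 0
Total Grundy value = XOR of all: 0 XOR 2 XOR 0 XOR 0 = 2

2


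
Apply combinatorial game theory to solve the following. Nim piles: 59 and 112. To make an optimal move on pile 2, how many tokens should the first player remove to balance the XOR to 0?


Piles: 59 and 112
Current XOR: 59 XOR 112 = 75 (non-zero, so this is an N-position).
To make the XOR zero, we need to find a move that balances the piles.
For pile 2 (size 112): target = 112 XOR 75 = 59
We reduce pile 2 from 112 to 59.
Tokens removed: 112 - 59 = 53
Verification: 59 XOR 59 = 0

53


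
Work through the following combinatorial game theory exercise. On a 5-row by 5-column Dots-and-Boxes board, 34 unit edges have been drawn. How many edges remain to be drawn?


Grid: 5 x 5 boxes, i.e. 6 rows and 6 columns of dots.
Horizontal edges: (rows + 1) * cols = 6 * 5 = 30
Vertical edges: rows * (cols + 1) = 5 * 6 = 30
Total edges: 30 + 30 = 60
Edges drawn: 34
Remaining: 60 - 34 = 26

26


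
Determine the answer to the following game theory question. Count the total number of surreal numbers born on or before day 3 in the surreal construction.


Day 0: {|} = 0 is born. Count = 1.
Day n: the number of surreal numbers born by day n is 2^(n+1) - 1.
By day 0: 2^1 - 1 = 1
By day 1: 2^2 - 1 = 3
By day 2: 2^3 - 1 = 7
By day 3: 2^4 - 1 = 15
By day 3: 15 surreal numbers.

15


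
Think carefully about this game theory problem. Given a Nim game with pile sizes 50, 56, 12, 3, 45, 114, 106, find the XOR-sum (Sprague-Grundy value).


We need the XOR (exclusive or) of all pile sizes.
After XOR-ing pile 1 (size 50): 0 XOR 50 = 50
After XOR-ing pile 2 (size 56): 50 XOR 56 = 10
After XOR-ing pile 3 (size 12): 10 XOR 12 = 6
After XOR-ing pile 4 (size 3): 6 XOR 3 = 5
After XOR-ing pile 5 (size 45): 5 XOR 45 = 40
After XOR-ing pile 6 (size 114): 40 XOR 114 = 90
After XOR-ing pile 7 (size 106): 90 XOR 106 = 48
The Nim-value of this position is 48.

48


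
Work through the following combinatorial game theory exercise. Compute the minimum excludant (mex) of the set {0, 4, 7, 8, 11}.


Set = {0, 4, 7, 8, 11}
0 is in the set.
1 is NOT in the set. This is the mex.
mex = 1

1


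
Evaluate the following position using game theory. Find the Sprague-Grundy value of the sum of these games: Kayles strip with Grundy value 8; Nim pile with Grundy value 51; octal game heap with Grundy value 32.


By the Sprague-Grundy theorem, the Grundy value of a sum of games is the XOR of individual Grundy values.
Kayles strip: Grundy value = 8. Running XOR: 0 XOR 8 = 8
Nim pile: Grundy value = 51. Running XOR: 8 XOR 51 = 59
octal game heap: Grundy value = 32. Running XOR: 59 XOR 32 = 27
The combined Grundy value is 27.

27


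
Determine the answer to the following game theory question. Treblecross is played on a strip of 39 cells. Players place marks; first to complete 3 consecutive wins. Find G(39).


Treblecross: place X on empty cells; 3-in-a-row wins.
Playing within two cells of an existing X lets the opponent win at once, so sensible play treats the cells i-2..i+2 around each X as dead. The player left with no safe cell loses, so this is a normal-play take-away game on strips of safe cells.
Placing X at cell i (0-indexed) of a strip of k safe cells leaves independent strips of sizes max(0, i-2) and max(0, k-i-3). Hence G(k) = mex{ G(max(0,i-2)) XOR G(max(0,k-i-3)) : 0 <= i < k }, with G(0) = 0.
G(1): splits (0,0):0^0=0 -> mex({0}) = 1
G(2): splits (0,0):0^0=0 -> mex({0}) = 1
G(3): splits (0,0):0^0=0 -> mex({0}) = 1
G(4): splits (0,1):0^1=1 (0,0):0^0=0 -> mex({0, 1}) = 2
G(5): splits (0,2):0^1=1 (0,1):0^1=1 (0,0):0^0=0 -> mex({0, 1}) = 2
G(6) = mex({1}) = 0
G(7) = mex({0, 1, 2}) = 3
G(8) = mex({0, 1, 2}) = 3
G(9) = mex({0, 2}) = 1
G(10) = mex({0, 2, 3}) = 1
G(11) = mex({0, 3}) = 1
G(12) = mex({1, 3}) = 0
G(13) = mex({0, 1, 2, 3}) = 4
G(14) = mex({0, 1, 2}) = 3
G(15) = mex({0, 1, 2}) = 3
G(16) = mex({0, 1, 2, 4}) = 3
G(17) = mex({0, 1, 3, 4}) = 2
G(18) = mex({0, 1, 3, 4}) = 2
G(19) = mex({0, 1, 3, 5}) = 2
G(20) = mex({0, 1, 2, 3, 5}) = 4
G(21) = mex({0, 1, 2, 3, 5}) = 4
G(22) = mex({1, 2, 6}) = 0
G(23) = mex({0, 1, 2, 3, 4, 6}) = 5
G(24) = mex({0, 1, 2, 3, 4}) = 5
G(25) = mex({0, 1, 3, 4, 7}) = 2
G(26) = mex({0, 1, 3, 4, 5, 7}) = 2
G(27) = mex({0, 1, 3, 5}) = 2
G(28) = mex({0, 1, 2, 5}) = 3
G(29) = mex({0, 1, 2, 4, 5, 6}) = 3
G(30) = mex({1, 2, 4, 6}) = 0
G(31) = mex({0, 1, 2, 3, 4, 6}) = 5
G(32) = mex({1, 2, 3, 4, 7}) = 0
G(33) = mex({0, 3, 7}) = 1
G(34) = mex({0, 2, 3, 5, 7}) = 1
G(35) = mex({0, 2, 3, 5, 6}) = 1
G(36) = mex({0, 1, 2, 5, 6}) = 3
G(37) = mex({0, 1, 2, 4, 5, 6}) = 3
G(38) = mex({0, 1, 2, 4}) = 3
G(39) = mex({0, 1, 2, 3, 4, 7}) = 5
Therefore G(39) = 5.

5


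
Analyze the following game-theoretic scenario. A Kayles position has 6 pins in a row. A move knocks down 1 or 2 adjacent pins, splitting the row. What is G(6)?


Kayles: a move removes 1 or 2 adjacent pins from a contiguous row.
Removing pins from a row of k leaves two independent rows (a, b) with a + b = k - 1 (one pin) or a + b = k - 2 (two pins); an end removal gives a = 0.
By Sprague-Grundy, G(k) = mex{ G(a) XOR G(b) } over all these splits. G(0) = 0.
G(1): splits (0,0):0^0=0 -> mex({0}) = 1
G(2): splits (0,1):0^1=1 (0,0):0^0=0 -> mex({0, 1}) = 2
G(3): splits (0,2):0^2=2 (1,1):1^1=0 (0,1):0^1=1 -> mex({0, 1, 2}) = 3
G(4): splits (0,3):0^3=3 (1,2):1^2=3 (0,2):0^2=2 (1,1):1^1=0 -> mex({0, 2, 3}) = 1
G(5): splits (0,4):0^1=1 (1,3):1^3=2 (2,2):2^2=0 (0,3):0^3=3 (1,2):1^2=3 -> mex({0, 1, 2, 3}) = 4
G(6) = mex({0, 1, 2, 4}) = 3
Therefore G(6) = 3.

3


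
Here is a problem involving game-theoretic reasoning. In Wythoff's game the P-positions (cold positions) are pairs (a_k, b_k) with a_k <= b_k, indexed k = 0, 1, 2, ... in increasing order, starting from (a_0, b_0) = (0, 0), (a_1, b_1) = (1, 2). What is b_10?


By Wythoff's theorem, a_k = floor(k * phi) and b_k = floor(k * phi^2) = a_k + k, where phi = (1 + sqrt(5))/2 is the golden ratio.
phi = (1 + sqrt(5))/2 = 1.618034
phi^2 = phi + 1 = 2.618034
k = 10
k * phi^2 = 10 * 2.618034 = 26.180340
b_10 = floor(k * phi^2) = 26 (check: a_10 + k = 16 + 10 = 26)

26


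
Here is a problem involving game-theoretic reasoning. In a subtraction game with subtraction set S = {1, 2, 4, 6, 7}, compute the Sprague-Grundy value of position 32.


The subtraction set is S = {1, 2, 4, 6, 7}.
G(k) = mex{ G(k - s) : s in S, s <= k }. We compute iteratively: G(0) = 0.
G(1) = mex({0}) = 1
G(2) = mex({0, 1}) = 2
G(3) = mex({1, 2}) = 0
G(4) = mex({0, 2}) = 1
G(5) = mex({0, 1}) = 2
G(6) = mex({0, 1, 2}) = 3
G(7) = mex({0, 1, 2, 3}) = 4
G(8) = mex({1, 2, 3, 4}) = 0
G(9) = mex({0, 2, 4}) = 1
G(10) = mex({0, 1, 3}) = 2
G(11) = mex({1, 2, 4}) = 0
G(12) = mex({0, 2, 3}) = 1
G(13) = mex({0, 1, 3, 4}) = 2
G(14) = mex({0, 1, 2, 4}) = 3
Observe that G(8)..G(14) = 0, 1, 2, 0, 1, 2, 3 repeats G(0)..G(6) = 0, 1, 2, 0, 1, 2, 3.
For k >= max(S) = 7, G(k) is determined by the previous 7 values G(k-7)..G(k-1); a window of 7 consecutive values has recurred shifted by 8, so by induction G(k + 8) = G(k) for all k >= 0: the sequence is periodic from the start with period 8.
One period: G(0..7) = 0, 1, 2, 0, 1, 2, 3, 4.
32 mod 8 = 0, so G(32) = G(0) = 0.

0


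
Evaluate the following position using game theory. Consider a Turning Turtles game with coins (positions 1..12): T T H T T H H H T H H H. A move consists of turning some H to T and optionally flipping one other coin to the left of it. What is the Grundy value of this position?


Coins: T T H T T H H H T H H H
Key fact: a single head at position k behaves exactly like a Nim heap of size k (turning it to T and optionally flipping a coin at j < k corresponds to moving the heap from k to j, or to 0), and heads combine as a disjunctive sum (two heads at the same place would cancel, matching j XOR j = 0). So the Nim-value is the XOR of the 1-indexed positions of the heads.
Face-up positions (1-indexed): [3, 6, 7, 8, 10, 11, 12]
XOR 0 with 3: 0 XOR 3 = 3
XOR 3 with 6: 3 XOR 6 = 5
XOR 5 with 7: 5 XOR 7 = 2
XOR 2 with 8: 2 XOR 8 = 10
XOR 10 with 10: 10 XOR 10 = 0
XOR 0 with 11: 0 XOR 11 = 11
XOR 11 with 12: 11 XOR 12 = 7
Nim-value = 7

7


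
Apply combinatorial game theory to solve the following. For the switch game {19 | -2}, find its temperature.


The game is {19 | -2}, a switch {a | b} with numbers a > b.
Cooling {a | b} by t gives {a - t | b + t}, which stops being hot when a - t = b + t, i.e. at t = (a - b)/2. So the temperature of a switch is (a - b)/2.
Temperature = (Left option - Right option) / 2
= (19 - (-2)) / 2
= 21 / 2
= 21/2

21/2


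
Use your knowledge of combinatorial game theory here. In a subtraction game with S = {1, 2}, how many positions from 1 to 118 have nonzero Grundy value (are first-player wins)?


Subtraction set S = {1, 2}, so G(n) = n mod 3.
G(n) = 0 when n is a multiple of 3.
Multiples of 3 in [1, 118]: 39
N-positions (nonzero Grundy) = 118 - 39 = 79

79


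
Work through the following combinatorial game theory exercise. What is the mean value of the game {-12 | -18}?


Game = {-12 | -18}, a switch {a | b} with numbers a > b.
Its thermograph has left wall a - t and right wall b + t, which meet at t = (a - b)/2, where both equal (a + b)/2. So the mast (mean value) is at (a + b)/2.
Mean = (-12 + (-18))/2 = -30/2 = -15

-15


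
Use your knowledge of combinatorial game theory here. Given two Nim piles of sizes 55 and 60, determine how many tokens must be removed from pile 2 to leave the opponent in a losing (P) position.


Piles: 55 and 60
Current XOR: 55 XOR 60 = 11 (non-zero, so this is an N-position).
To make the XOR zero, we need to find a move that balances the piles.
For pile 2 (size 60): target = 60 XOR 11 = 55
We reduce pile 2 from 60 to 55.
Tokens removed: 60 - 55 = 5
Verification: 55 XOR 55 = 0

5


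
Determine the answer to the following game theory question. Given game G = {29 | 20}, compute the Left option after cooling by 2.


Original game: {29 | 20} (a switch {a | b} with a > b).
Cooling by t (for t below the temperature (a - b)/2 = 9/2) taxes each move by t: {a | b} cooled by t is {a - t | b + t}.
Cooling amount: t = 2
Cooled Left option: 29 - 2 = 27
Cooled Right option: 20 + 2 = 22
Cooled game: {27 | 22}
Left option = 27

27


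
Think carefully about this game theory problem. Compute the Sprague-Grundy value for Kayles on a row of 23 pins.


Kayles: a move removes 1 or 2 adjacent pins from a contiguous row.
Removing pins from a row of k leaves two independent rows (a, b) with a + b = k - 1 (one pin) or a + b = k - 2 (two pins); an end removal gives a = 0.
By Sprague-Grundy, G(k) = mex{ G(a) XOR G(b) } over all these splits. G(0) = 0.
G(1): splits (0,0):0^0=0 -> mex({0}) = 1
G(2): splits (0,1):0^1=1 (0,0):0^0=0 -> mex({0, 1}) = 2
G(3): splits (0,2):0^2=2 (1,1):1^1=0 (0,1):0^1=1 -> mex({0, 1, 2}) = 3
G(4): splits (0,3):0^3=3 (1,2):1^2=3 (0,2):0^2=2 (1,1):1^1=0 -> mex({0, 2, 3}) = 1
G(5): splits (0,4):0^1=1 (1,3):1^3=2 (2,2):2^2=0 (0,3):0^3=3 (1,2):1^2=3 -> mex({0, 1, 2, 3}) = 4
G(6) = mex({0, 1, 2, 4}) = 3
G(7) = mex({0, 1, 3, 4, 5}) = 2
G(8) = mex({0, 2, 3, 5, 6}) = 1
G(9) = mex({0, 1, 2, 3, 6, 7}) = 4
G(10) = mex({0, 1, 3, 4, 5, 7}) = 2
G(11) = mex({0, 1, 2, 3, 4, 5}) = 6
G(12) = mex({0, 1, 2, 3, 5, 6, 7}) = 4
G(13) = mex({0, 2, 3, 4, 6, 7}) = 1
G(14) = mex({0, 1, 4, 5, 6, 7}) = 2
G(15) = mex({0, 1, 2, 3, 4, 5, 6}) = 7
G(16) = mex({0, 2, 3, 5, 6, 7}) = 1
G(17) = mex({0, 1, 2, 3, 5, 6, 7}) = 4
G(18) = mex({0, 1, 2, 4, 5, 6}) = 3
G(19) = mex({0, 1, 3, 4, 5, 7}) = 2
G(20) = mex({0, 2, 3, 4, 5, 6, 7}) = 1
G(21) = mex({0, 1, 2, 3, 5, 6, 7}) = 4
G(22) = mex({0, 1, 2, 3, 4, 5, 7}) = 6
G(23) = mex({0, 1, 2, 3, 4, 5, 6}) = 7
Therefore G(23) = 7.

7


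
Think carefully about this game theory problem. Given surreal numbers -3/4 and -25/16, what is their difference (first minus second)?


x = -3/4, y = -25/16
Converting to common denominator: 16
x = -12/16, y = -25/16
x - y = -3/4 - -25/16 = 13/16

13/16


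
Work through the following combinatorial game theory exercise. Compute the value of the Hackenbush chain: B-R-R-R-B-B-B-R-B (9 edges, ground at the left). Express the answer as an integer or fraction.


Edges (from ground): B-R-R-R-B-B-B-R-B
By Berlekamp's sign-expansion rule, a Blue-Red Hackenbush stalk has the value of the surreal number whose sign sequence is the edge sequence with B -> + and R -> -.
Sign sequence: +---+++-+
Trace the sign expansion in the surreal number tree, starting from 0:
Edge 1: B (sign +) -> bounds (0, +inf), value = 1
Edge 2: R (sign -) -> bounds (0, 1), value = 1/2
Edge 3: R (sign -) -> bounds (0, 1/2), value = 1/4
Edge 4: R (sign -) -> bounds (0, 1/4), value = 1/8
Edge 5: B (sign +) -> bounds (1/8, 1/4), value = 3/16
Edge 6: B (sign +) -> bounds (3/16, 1/4), value = 7/32
Edge 7: B (sign +) -> bounds (7/32, 1/4), value = 15/64
Edge 8: R (sign -) -> bounds (7/32, 15/64), value = 29/128
Edge 9: B (sign +) -> bounds (29/128, 15/64), value = 59/256
Game value = 59/256

59/256


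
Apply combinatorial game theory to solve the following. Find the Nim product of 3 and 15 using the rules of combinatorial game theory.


Nim multiplication is bilinear over XOR: (u XOR v) * w = (u*w) XOR (v*w).
So we split each operand into its bit components and XOR the pairwise Nim products.
3 = 1 + 2 (as XOR of powers of 2).
15 = 1 + 2 + 4 + 8 (as XOR of powers of 2).
Using the standard Nim-product table on single bits:
  2*2 = 3,   2*4 = 8,   2*8 = 12,
  4*4 = 6,   4*8 = 11,  8*8 = 13,
and  1*x = x (identity), k*l = l*k (commutative).
Pairwise Nim products:
  1 * 1 = 1
  1 * 2 = 2
  1 * 4 = 4
  1 * 8 = 8
  2 * 1 = 2
  2 * 2 = 3
  2 * 4 = 8
  2 * 8 = 12
XOR them: 1 XOR 2 XOR 4 XOR 8 XOR 2 XOR 3 XOR 8 XOR 12 = 10.
Result: 3 * 15 = 10 (in Nim).

10


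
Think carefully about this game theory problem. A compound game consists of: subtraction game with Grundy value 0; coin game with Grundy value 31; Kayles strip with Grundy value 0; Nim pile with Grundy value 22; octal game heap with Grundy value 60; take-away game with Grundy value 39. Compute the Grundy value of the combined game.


By the Sprague-Grundy theorem, the Grundy value of a sum of games is the XOR of individual Grundy values.
subtraction game: Grundy value = 0. Running XOR: 0 XOR 0 = 0
coin game: Grundy value = 31. Running XOR: 0 XOR 31 = 31
Kayles strip: Grundy value = 0. Running XOR: 31 XOR 0 = 31
Nim pile: Grundy value = 22. Running XOR: 31 XOR 22 = 9
octal game heap: Grundy value = 60. Running XOR: 9 XOR 60 = 53
take-away game: Grundy value = 39. Running XOR: 53 XOR 39 = 18
The combined Grundy value is 18.

18


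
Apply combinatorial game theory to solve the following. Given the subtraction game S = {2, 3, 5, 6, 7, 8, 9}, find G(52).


The subtraction set is S = {2, 3, 5, 6, 7, 8, 9}.
G(k) = mex{ G(k - s) : s in S, s <= k }. We compute iteratively: G(0) = 0.
G(1) = mex({}) = 0
G(2) = mex({0}) = 1
G(3) = mex({0}) = 1
G(4) = mex({0, 1}) = 2
G(5) = mex({0, 1}) = 2
G(6) = mex({0, 1, 2}) = 3
G(7) = mex({0, 1, 2}) = 3
G(8) = mex({0, 1, 2, 3}) = 4
G(9) = mex({0, 1, 2, 3}) = 4
G(10) = mex({0, 1, 2, 3, 4}) = 5
G(11) = mex({1, 2, 3, 4}) = 0
G(12) = mex({1, 2, 3, 4, 5}) = 0
G(13) = mex({0, 2, 3, 4, 5}) = 1
G(14) = mex({0, 2, 3, 4}) = 1
G(15) = mex({0, 1, 3, 4, 5}) = 2
G(16) = mex({0, 1, 3, 4, 5}) = 2
G(17) = mex({0, 1, 2, 4, 5}) = 3
G(18) = mex({0, 1, 2, 4, 5}) = 3
G(19) = mex({0, 1, 2, 3, 5}) = 4
Observe that G(11)..G(19) = 0, 0, 1, 1, 2, 2, 3, 3, 4 repeats G(0)..G(8) = 0, 0, 1, 1, 2, 2, 3, 3, 4.
For k >= max(S) = 9, G(k) is determined by the previous 9 values G(k-9)..G(k-1); a window of 9 consecutive values has recurred shifted by 11, so by induction G(k + 11) = G(k) for all k >= 0: the sequence is periodic from the start with period 11.
One period: G(0..10) = 0, 0, 1, 1, 2, 2, 3, 3, 4, 4, 5.
52 mod 11 = 8, so G(52) = G(8) = 4.

4


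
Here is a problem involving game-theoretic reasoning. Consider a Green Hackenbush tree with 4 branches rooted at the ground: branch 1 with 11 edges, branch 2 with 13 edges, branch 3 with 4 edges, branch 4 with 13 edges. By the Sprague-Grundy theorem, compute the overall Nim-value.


The tree has 4 branches from the ground vertex.
In Green Hackenbush, the Nim-value of a simple path of length k is k.
Branch 1: length 11, Nim-value = 11
Branch 2: length 13, Nim-value = 13
Branch 3: length 4, Nim-value = 4
Branch 4: length 13, Nim-value = 13
Total Nim-value = XOR of all branch values:
0 XOR 11 = 11
11 XOR 13 = 6
6 XOR 4 = 2
2 XOR 13 = 15
Nim-value of the tree = 15

15


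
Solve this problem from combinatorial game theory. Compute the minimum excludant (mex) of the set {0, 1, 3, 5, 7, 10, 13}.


Set = {0, 1, 3, 5, 7, 10, 13}
0 is in the set.
1 is in the set.
2 is NOT in the set. This is the mex.
mex = 2

2


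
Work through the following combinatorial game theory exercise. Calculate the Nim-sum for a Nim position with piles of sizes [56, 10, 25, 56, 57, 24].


We need the XOR (exclusive or) of all pile sizes.
After XOR-ing pile 1 (size 56): 0 XOR 56 = 56
After XOR-ing pile 2 (size 10): 56 XOR 10 = 50
After XOR-ing pile 3 (size 25): 50 XOR 25 = 43
After XOR-ing pile 4 (size 56): 43 XOR 56 = 19
After XOR-ing pile 5 (size 57): 19 XOR 57 = 42
After XOR-ing pile 6 (size 24): 42 XOR 24 = 50
The Nim-value of this position is 50.

50


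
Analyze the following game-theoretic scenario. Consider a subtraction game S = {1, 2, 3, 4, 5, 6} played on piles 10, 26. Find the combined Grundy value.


Subtraction set: {1, 2, 3, 4, 5, 6}
For this subtraction set, G(n) = n mod 7 (period = max + 1 = 7).
Pile 1 (size 10): G(10) = 10 mod 7 = 3
Pile 2 (size 26): G(26) = 26 mod 7 = 5
Total Grundy value = XOR of all: 3 XOR 5 = 6

6


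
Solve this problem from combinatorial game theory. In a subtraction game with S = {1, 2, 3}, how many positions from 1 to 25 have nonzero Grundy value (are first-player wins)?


Subtraction set S = {1, 2, 3}, so G(n) = n mod 4.
G(n) = 0 when n is a multiple of 4.
Multiples of 4 in [1, 25]: 6
N-positions (nonzero Grundy) = 25 - 6 = 19

19


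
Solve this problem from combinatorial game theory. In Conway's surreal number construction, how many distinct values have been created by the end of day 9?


Day 0: {|} = 0 is born. Count = 1.
Day n: the number of surreal numbers born by day n is 2^(n+1) - 1.
By day 0: 2^1 - 1 = 1
By day 1: 2^2 - 1 = 3
By day 2: 2^3 - 1 = 7
By day 3: 2^4 - 1 = 15
By day 4: 2^5 - 1 = 31
By day 5: 2^6 - 1 = 63
By day 6: 2^7 - 1 = 127
By day 7: 2^8 - 1 = 255
By day 8: 2^9 - 1 = 511
By day 9: 2^10 - 1 = 1023
By day 9: 1023 surreal numbers.

1023


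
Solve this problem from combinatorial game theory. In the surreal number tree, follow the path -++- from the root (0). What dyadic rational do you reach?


Sign expansion: -++-
Rule: track bounds (lo, hi), initially (-inf, +inf). On '+', the current value becomes lo and we move to the simplest number in (value, hi): value + 1 if hi = +inf, otherwise the midpoint (value + hi)/2. On '-', the current value becomes hi and we move to value - 1 if lo = -inf, otherwise the midpoint (lo + value)/2.
Start at 0.
Step 1: sign = -, move left. Bounds: (-inf, 0). Value = -1
Step 2: sign = +, move right. Bounds: (-1, 0). Value = -1/2
Step 3: sign = +, move right. Bounds: (-1/2, 0). Value = -1/4
Step 4: sign = -, move left. Bounds: (-1/2, -1/4). Value = -3/8
The surreal number with sign expansion -++- is -3/8.

-3/8


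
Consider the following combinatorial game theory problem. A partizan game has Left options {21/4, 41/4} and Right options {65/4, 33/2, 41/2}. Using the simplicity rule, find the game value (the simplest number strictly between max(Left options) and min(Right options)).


Left options: {21/4, 41/4}, max = 41/4
Right options: {65/4, 33/2, 41/2}, min = 65/4
All options are numbers and max(Left) < min(Right), so by the simplicity theorem the value is the simplest (earliest-born) number strictly between 41/4 and 65/4.
Integers 11 through 16 all lie strictly between 41/4 and 65/4.
Among integers, the simplest (lowest birthday = smallest |n|; 0 is born on day 0, +-n on day n) is 11.
No non-integer in the interval can be simpler: if x is a non-integer in the interval, then floor(x) or ceil(x) also lies in the interval (the interval contains an integer), and both are proper prefixes of x's sign expansion, i.e. born earlier. So the game value is 11.
Game value = 11

11


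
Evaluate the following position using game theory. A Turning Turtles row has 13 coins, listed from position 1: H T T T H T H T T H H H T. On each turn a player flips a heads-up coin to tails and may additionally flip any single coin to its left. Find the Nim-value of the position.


Coins: H T T T H T H T T H H H T
Key fact: a single head at position k behaves exactly like a Nim heap of size k (turning it to T and optionally flipping a coin at j < k corresponds to moving the heap from k to j, or to 0), and heads combine as a disjunctive sum (two heads at the same place would cancel, matching j XOR j = 0). So the Nim-value is the XOR of the 1-indexed positions of the heads.
Face-up positions (1-indexed): [1, 5, 7, 10, 11, 12]
XOR 0 with 1: 0 XOR 1 = 1
XOR 1 with 5: 1 XOR 5 = 4
XOR 4 with 7: 4 XOR 7 = 3
XOR 3 with 10: 3 XOR 10 = 9
XOR 9 with 11: 9 XOR 11 = 2
XOR 2 with 12: 2 XOR 12 = 14
Nim-value = 14

14


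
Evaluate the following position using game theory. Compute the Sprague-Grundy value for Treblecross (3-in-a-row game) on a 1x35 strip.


Treblecross: place X on empty cells; 3-in-a-row wins.
Playing within two cells of an existing X lets the opponent win at once, so sensible play treats the cells i-2..i+2 around each X as dead. The player left with no safe cell loses, so this is a normal-play take-away game on strips of safe cells.
Placing X at cell i (0-indexed) of a strip of k safe cells leaves independent strips of sizes max(0, i-2) and max(0, k-i-3). Hence G(k) = mex{ G(max(0,i-2)) XOR G(max(0,k-i-3)) : 0 <= i < k }, with G(0) = 0.
G(1): splits (0,0):0^0=0 -> mex({0}) = 1
G(2): splits (0,0):0^0=0 -> mex({0}) = 1
G(3): splits (0,0):0^0=0 -> mex({0}) = 1
G(4): splits (0,1):0^1=1 (0,0):0^0=0 -> mex({0, 1}) = 2
G(5): splits (0,2):0^1=1 (0,1):0^1=1 (0,0):0^0=0 -> mex({0, 1}) = 2
G(6) = mex({1}) = 0
G(7) = mex({0, 1, 2}) = 3
G(8) = mex({0, 1, 2}) = 3
G(9) = mex({0, 2}) = 1
G(10) = mex({0, 2, 3}) = 1
G(11) = mex({0, 3}) = 1
G(12) = mex({1, 3}) = 0
G(13) = mex({0, 1, 2, 3}) = 4
G(14) = mex({0, 1, 2}) = 3
G(15) = mex({0, 1, 2}) = 3
G(16) = mex({0, 1, 2, 4}) = 3
G(17) = mex({0, 1, 3, 4}) = 2
G(18) = mex({0, 1, 3, 4}) = 2
G(19) = mex({0, 1, 3, 5}) = 2
G(20) = mex({0, 1, 2, 3, 5}) = 4
G(21) = mex({0, 1, 2, 3, 5}) = 4
G(22) = mex({1, 2, 6}) = 0
G(23) = mex({0, 1, 2, 3, 4, 6}) = 5
G(24) = mex({0, 1, 2, 3, 4}) = 5
G(25) = mex({0, 1, 3, 4, 7}) = 2
G(26) = mex({0, 1, 3, 4, 5, 7}) = 2
G(27) = mex({0, 1, 3, 5}) = 2
G(28) = mex({0, 1, 2, 5}) = 3
G(29) = mex({0, 1, 2, 4, 5, 6}) = 3
G(30) = mex({1, 2, 4, 6}) = 0
G(31) = mex({0, 1, 2, 3, 4, 6}) = 5
G(32) = mex({1, 2, 3, 4, 7}) = 0
G(33) = mex({0, 3, 7}) = 1
G(34) = mex({0, 2, 3, 5, 7}) = 1
G(35) = mex({0, 2, 3, 5, 6}) = 1
Therefore G(35) = 1.

1


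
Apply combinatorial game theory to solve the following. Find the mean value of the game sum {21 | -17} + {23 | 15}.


G1 = {21 | -17}, G2 = {23 | 15}
Each is a switch {a | b} with numbers a > b; its mean value is (a + b)/2, and mean value is additive over game sums: m(G1 + G2) = m(G1) + m(G2).
Mean of G1 = (21 + (-17))/2 = 4/2 = 2
Mean of G2 = (23 + (15))/2 = 38/2 = 19
Mean of G1 + G2 = 2 + 19 = 21

21


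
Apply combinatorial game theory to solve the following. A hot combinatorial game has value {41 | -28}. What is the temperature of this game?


The game is {41 | -28}, a switch {a | b} with numbers a > b.
Cooling {a | b} by t gives {a - t | b + t}, which stops being hot when a - t = b + t, i.e. at t = (a - b)/2. So the temperature of a switch is (a - b)/2.
Temperature = (Left option - Right option) / 2
= (41 - (-28)) / 2
= 69 / 2
= 69/2

69/2


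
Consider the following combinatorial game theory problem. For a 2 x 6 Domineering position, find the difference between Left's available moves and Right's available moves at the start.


Board is 2 x 6 (rows x cols).
Left (vertical) placements: (rows-1) * cols = 1 * 6 = 6
Right (horizontal) placements: rows * (cols-1) = 2 * 5 = 10
Advantage = Left - Right = 6 - 10 = -4

-4


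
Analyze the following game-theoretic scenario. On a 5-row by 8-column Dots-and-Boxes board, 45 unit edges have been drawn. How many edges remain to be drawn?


Grid: 5 x 8 boxes, i.e. 6 rows and 9 columns of dots.
Horizontal edges: (rows + 1) * cols = 6 * 8 = 48
Vertical edges: rows * (cols + 1) = 5 * 9 = 45
Total edges: 48 + 45 = 93
Edges drawn: 45
Remaining: 93 - 45 = 48

48


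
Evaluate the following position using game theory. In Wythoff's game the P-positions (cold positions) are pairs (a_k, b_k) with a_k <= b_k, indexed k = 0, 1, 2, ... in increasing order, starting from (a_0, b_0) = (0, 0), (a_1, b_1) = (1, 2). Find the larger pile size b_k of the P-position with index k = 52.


By Wythoff's theorem, a_k = floor(k * phi) and b_k = floor(k * phi^2) = a_k + k, where phi = (1 + sqrt(5))/2 is the golden ratio.
phi = (1 + sqrt(5))/2 = 1.618034
phi^2 = phi + 1 = 2.618034
k = 52
k * phi^2 = 52 * 2.618034 = 136.137767
b_52 = floor(k * phi^2) = 136 (check: a_52 + k = 84 + 52 = 136)

136


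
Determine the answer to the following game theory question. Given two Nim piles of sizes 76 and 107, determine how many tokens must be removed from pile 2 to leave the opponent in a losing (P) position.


Piles: 76 and 107
Current XOR: 76 XOR 107 = 39 (non-zero, so this is an N-position).
To make the XOR zero, we need to find a move that balances the piles.
For pile 2 (size 107): target = 107 XOR 39 = 76
We reduce pile 2 from 107 to 76.
Tokens removed: 107 - 76 = 31
Verification: 76 XOR 76 = 0

31


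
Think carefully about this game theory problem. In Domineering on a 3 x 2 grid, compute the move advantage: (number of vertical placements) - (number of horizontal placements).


Board is 3 x 2 (rows x cols).
Left (vertical) placements: (rows-1) * cols = 2 * 2 = 4
Right (horizontal) placements: rows * (cols-1) = 3 * 1 = 3
Advantage = Left - Right = 4 - 3 = 1

1


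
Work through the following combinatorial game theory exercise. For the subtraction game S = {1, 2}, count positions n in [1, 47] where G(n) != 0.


Subtraction set S = {1, 2}, so G(n) = n mod 3.
G(n) = 0 when n is a multiple of 3.
Multiples of 3 in [1, 47]: 15
N-positions (nonzero Grundy) = 47 - 15 = 32

32


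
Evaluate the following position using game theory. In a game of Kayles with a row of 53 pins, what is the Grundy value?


Kayles: a move removes 1 or 2 adjacent pins from a contiguous row.
Removing pins from a row of k leaves two independent rows (a, b) with a + b = k - 1 (one pin) or a + b = k - 2 (two pins); an end removal gives a = 0.
By Sprague-Grundy, G(k) = mex{ G(a) XOR G(b) } over all these splits. G(0) = 0.
G(1): splits (0,0):0^0=0 -> mex({0}) = 1
G(2): splits (0,1):0^1=1 (0,0):0^0=0 -> mex({0, 1}) = 2
G(3): splits (0,2):0^2=2 (1,1):1^1=0 (0,1):0^1=1 -> mex({0, 1, 2}) = 3
G(4): splits (0,3):0^3=3 (1,2):1^2=3 (0,2):0^2=2 (1,1):1^1=0 -> mex({0, 2, 3}) = 1
G(5): splits (0,4):0^1=1 (1,3):1^3=2 (2,2):2^2=0 (0,3):0^3=3 (1,2):1^2=3 -> mex({0, 1, 2, 3}) = 4
G(6) = mex({0, 1, 2, 4}) = 3
G(7) = mex({0, 1, 3, 4, 5}) = 2
G(8) = mex({0, 2, 3, 5, 6}) = 1
G(9) = mex({0, 1, 2, 3, 6, 7}) = 4
G(10) = mex({0, 1, 3, 4, 5, 7}) = 2
G(11) = mex({0, 1, 2, 3, 4, 5}) = 6
G(12) = mex({0, 1, 2, 3, 5, 6, 7}) = 4
G(13) = mex({0, 2, 3, 4, 6, 7}) = 1
G(14) = mex({0, 1, 4, 5, 6, 7}) = 2
G(15) = mex({0, 1, 2, 3, 4, 5, 6}) = 7
G(16) = mex({0, 2, 3, 5, 6, 7}) = 1
G(17) = mex({0, 1, 2, 3, 5, 6, 7}) = 4
G(18) = mex({0, 1, 2, 4, 5, 6}) = 3
G(19) = mex({0, 1, 3, 4, 5, 7}) = 2
G(20) = mex({0, 2, 3, 4, 5, 6, 7}) = 1
G(21) = mex({0, 1, 2, 3, 5, 6, 7}) = 4
G(22) = mex({0, 1, 2, 3, 4, 5, 7}) = 6
G(23) = mex({0, 1, 2, 3, 4, 5, 6}) = 7
G(24) = mex({0, 1, 2, 3, 5, 6, 7}) = 4
G(25) = mex({0, 2, 3, 4, 6, 7}) = 1
G(26) = mex({0, 1, 3, 4, 5, 6, 7}) = 2
G(27) = mex({0, 1, 2, 3, 4, 5, 6, 7}) = 8
G(28) = mex({0, 1, 2, 3, 4, 6, 7, 8}) = 5
G(29) = mex({0, 1, 2, 3, 5, 6, 7, 8, 9}) = 4
G(30) = mex({0, 1, 2, 3, 4, 5, 6, 9, 10}) = 7
G(31) = mex({0, 1, 3, 4, 5, 7, 10, 11}) = 2
G(32) = mex({0, 2, 3, 4, 5, 6, 7, 9, 11}) = 1
G(33) = mex({0, 1, 2, 3, 4, 5, 6, 7, 9, 12}) = 8
G(34) = mex({0, 1, 2, 3, 4, 5, 7, 8, 11, 12}) = 6
G(35) = mex({0, 1, 2, 3, 4, 5, 6, 8, 9, 10, 11}) = 7
G(36) = mex({0, 1, 2, 3, 5, 6, 7, 9, 10}) = 4
G(37) = mex({0, 2, 3, 4, 6, 7, 9, 10, 11, 12}) = 1
G(38) = mex({0, 1, 3, 4, 5, 6, 7, 9, 10, 11, 12}) = 2
G(39) = mex({0, 1, 2, 4, 5, 6, 7, 9, 10, 12, 14}) = 3
G(40) = mex({0, 2, 3, 4, 6, 7, 11, 12, 14}) = 1
G(41) = mex({0, 1, 2, 3, 5, 6, 7, 9, 10, 11, 12}) = 4
G(42) = mex({0, 1, 2, 3, 4, 5, 6, 9, 10}) = 7
G(43) = mex({0, 1, 3, 4, 5, 7, 9, 10, 12, 15}) = 2
G(44) = mex({0, 2, 3, 4, 5, 6, 7, 9, 10, 12, 15}) = 1
G(45) = mex({0, 1, 2, 3, 4, 5, 6, 7, 9, 10, 12, 14}) = 8
G(46) = mex({0, 1, 3, 4, 5, 7, 8, 11, 12, 14}) = 2
G(47) = mex({0, 1, 2, 3, 4, 5, 6, 8, 9, 10, 11, 12}) = 7
G(48) = mex({0, 1, 2, 3, 5, 6, 7, 9, 10}) = 4
G(49) = mex({0, 2, 3, 4, 6, 7, 9, 10, 11, 12, 15}) = 1
G(50) = mex({0, 1, 4, 5, 6, 7, 9, 11, 12, 14, 15}) = 2
G(51) = mex({0, 1, 2, 3, 4, 5, 6, 7, 9, 12, 14, 15}) = 8
G(52) = mex({0, 2, 3, 4, 5, 6, 7, 8, 11, 12, 15}) = 1
G(53) = mex({0, 1, 2, 3, 5, 6, 7, 8, 9, 10, 11, 12}) = 4
Therefore G(53) = 4.

4


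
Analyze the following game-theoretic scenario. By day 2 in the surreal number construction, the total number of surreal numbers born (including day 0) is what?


Day 0: {|} = 0 is born. Count = 1.
Day n: the number of surreal numbers born by day n is 2^(n+1) - 1.
By day 0: 2^1 - 1 = 1
By day 1: 2^2 - 1 = 3
By day 2: 2^3 - 1 = 7
By day 2: 7 surreal numbers.

7


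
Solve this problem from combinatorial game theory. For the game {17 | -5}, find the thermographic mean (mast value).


Game = {17 | -5}, a switch {a | b} with numbers a > b.
Its thermograph has left wall a - t and right wall b + t, which meet at t = (a - b)/2, where both equal (a + b)/2. So the mast (mean value) is at (a + b)/2.
Mean = (17 + (-5))/2 = 12/2 = 6

6


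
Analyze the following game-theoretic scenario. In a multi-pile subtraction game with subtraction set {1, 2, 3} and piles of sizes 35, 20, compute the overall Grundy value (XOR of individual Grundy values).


Subtraction set: {1, 2, 3}
For this subtraction set, G(n) = n mod 4 (period = max + 1 = 4).
Pile 1 (size 35): G(35) = 35 mod 4 = 3
Pile 2 (size 20): G(20) = 20 mod 4 = 0
Total Grundy value = XOR of all: 3 XOR 0 = 3

3


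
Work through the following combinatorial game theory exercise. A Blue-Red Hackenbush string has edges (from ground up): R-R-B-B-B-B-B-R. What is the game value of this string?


Edges (from ground): R-R-B-B-B-B-B-R
By Berlekamp's sign-expansion rule, a Blue-Red Hackenbush stalk has the value of the surreal number whose sign sequence is the edge sequence with B -> + and R -> -.
Sign sequence: --+++++-
Trace the sign expansion in the surreal number tree, starting from 0:
Edge 1: R (sign -) -> bounds (-inf, 0), value = -1
Edge 2: R (sign -) -> bounds (-inf, -1), value = -2
Edge 3: B (sign +) -> bounds (-2, -1), value = -3/2
Edge 4: B (sign +) -> bounds (-3/2, -1), value = -5/4
Edge 5: B (sign +) -> bounds (-5/4, -1), value = -9/8
Edge 6: B (sign +) -> bounds (-9/8, -1), value = -17/16
Edge 7: B (sign +) -> bounds (-17/16, -1), value = -33/32
Edge 8: R (sign -) -> bounds (-17/16, -33/32), value = -67/64
Game value = -67/64

-67/64


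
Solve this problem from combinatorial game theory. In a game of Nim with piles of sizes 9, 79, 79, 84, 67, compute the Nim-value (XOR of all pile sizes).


We need the XOR (exclusive or) of all pile sizes.
After XOR-ing pile 1 (size 9): 0 XOR 9 = 9
After XOR-ing pile 2 (size 79): 9 XOR 79 = 70
After XOR-ing pile 3 (size 79): 70 XOR 79 = 9
After XOR-ing pile 4 (size 84): 9 XOR 84 = 93
After XOR-ing pile 5 (size 67): 93 XOR 67 = 30
The Nim-value of this position is 30.

30


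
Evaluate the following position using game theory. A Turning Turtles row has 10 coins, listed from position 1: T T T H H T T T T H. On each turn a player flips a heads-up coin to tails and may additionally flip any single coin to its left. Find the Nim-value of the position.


Coins: T T T H H T T T T H
Key fact: a single head at position k behaves exactly like a Nim heap of size k (turning it to T and optionally flipping a coin at j < k corresponds to moving the heap from k to j, or to 0), and heads combine as a disjunctive sum (two heads at the same place would cancel, matching j XOR j = 0). So the Nim-value is the XOR of the 1-indexed positions of the heads.
Face-up positions (1-indexed): [4, 5, 10]
XOR 0 with 4: 0 XOR 4 = 4
XOR 4 with 5: 4 XOR 5 = 1
XOR 1 with 10: 1 XOR 10 = 11
Nim-value = 11

11


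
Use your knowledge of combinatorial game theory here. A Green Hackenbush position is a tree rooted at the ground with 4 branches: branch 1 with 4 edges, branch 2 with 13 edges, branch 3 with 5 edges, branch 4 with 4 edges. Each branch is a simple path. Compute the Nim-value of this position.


The tree has 4 branches from the ground vertex.
In Green Hackenbush, the Nim-value of a simple path of length k is k.
Branch 1: length 4, Nim-value = 4
Branch 2: length 13, Nim-value = 13
Branch 3: length 5, Nim-value = 5
Branch 4: length 4, Nim-value = 4
Total Nim-value = XOR of all branch values:
0 XOR 4 = 4
4 XOR 13 = 9
9 XOR 5 = 12
12 XOR 4 = 8
Nim-value of the tree = 8

8


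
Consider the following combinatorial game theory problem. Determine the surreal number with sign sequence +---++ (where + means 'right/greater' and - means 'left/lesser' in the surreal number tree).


Sign expansion: +---++
Rule: track bounds (lo, hi), initially (-inf, +inf). On '+', the current value becomes lo and we move to the simplest number in (value, hi): value + 1 if hi = +inf, otherwise the midpoint (value + hi)/2. On '-', the current value becomes hi and we move to value - 1 if lo = -inf, otherwise the midpoint (lo + value)/2.
Start at 0.
Step 1: sign = +, move right. Bounds: (0, +inf). Value = 1
Step 2: sign = -, move left. Bounds: (0, 1). Value = 1/2
Step 3: sign = -, move left. Bounds: (0, 1/2). Value = 1/4
Step 4: sign = -, move left. Bounds: (0, 1/4). Value = 1/8
Step 5: sign = +, move right. Bounds: (1/8, 1/4). Value = 3/16
Step 6: sign = +, move right. Bounds: (3/16, 1/4). Value = 7/32
The surreal number with sign expansion +---++ is 7/32.

7/32


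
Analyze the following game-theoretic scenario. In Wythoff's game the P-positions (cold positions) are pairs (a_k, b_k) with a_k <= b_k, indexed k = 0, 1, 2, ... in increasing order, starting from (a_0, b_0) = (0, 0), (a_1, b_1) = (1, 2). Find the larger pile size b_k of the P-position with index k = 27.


By Wythoff's theorem, a_k = floor(k * phi) and b_k = floor(k * phi^2) = a_k + k, where phi = (1 + sqrt(5))/2 is the golden ratio.
phi = (1 + sqrt(5))/2 = 1.618034
phi^2 = phi + 1 = 2.618034
k = 27
k * phi^2 = 27 * 2.618034 = 70.686918
b_27 = floor(k * phi^2) = 70 (check: a_27 + k = 43 + 27 = 70)

70


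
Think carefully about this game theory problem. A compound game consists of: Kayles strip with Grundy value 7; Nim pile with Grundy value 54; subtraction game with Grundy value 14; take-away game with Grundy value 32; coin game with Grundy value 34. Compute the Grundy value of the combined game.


By the Sprague-Grundy theorem, the Grundy value of a sum of games is the XOR of individual Grundy values.
Kayles strip: Grundy value = 7. Running XOR: 0 XOR 7 = 7
Nim pile: Grundy value = 54. Running XOR: 7 XOR 54 = 49
subtraction game: Grundy value = 14. Running XOR: 49 XOR 14 = 63
take-away game: Grundy value = 32. Running XOR: 63 XOR 32 = 31
coin game: Grundy value = 34. Running XOR: 31 XOR 34 = 61
The combined Grundy value is 61.

61


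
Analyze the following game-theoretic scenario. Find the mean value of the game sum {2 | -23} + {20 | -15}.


G1 = {2 | -23}, G2 = {20 | -15}
Each is a switch {a | b} with numbers a > b; its mean value is (a + b)/2, and mean value is additive over game sums: m(G1 + G2) = m(G1) + m(G2).
Mean of G1 = (2 + (-23))/2 = -21/2 = -21/2
Mean of G2 = (20 + (-15))/2 = 5/2 = 5/2
Mean of G1 + G2 = -21/2 + 5/2 = -8

-8


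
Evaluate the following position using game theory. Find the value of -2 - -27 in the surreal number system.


x = -2, y = -27
x - y = -2 - -27 = 25

25


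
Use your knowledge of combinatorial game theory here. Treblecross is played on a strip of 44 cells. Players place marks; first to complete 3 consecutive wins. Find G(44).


Treblecross: place X on empty cells; 3-in-a-row wins.
Playing within two cells of an existing X lets the opponent win at once, so sensible play treats the cells i-2..i+2 around each X as dead. The player left with no safe cell loses, so this is a normal-play take-away game on strips of safe cells.
Placing X at cell i (0-indexed) of a strip of k safe cells leaves independent strips of sizes max(0, i-2) and max(0, k-i-3). Hence G(k) = mex{ G(max(0,i-2)) XOR G(max(0,k-i-3)) : 0 <= i < k }, with G(0) = 0.
G(1): splits (0,0):0^0=0 -> mex({0}) = 1
G(2): splits (0,0):0^0=0 -> mex({0}) = 1
G(3): splits (0,0):0^0=0 -> mex({0}) = 1
G(4): splits (0,1):0^1=1 (0,0):0^0=0 -> mex({0, 1}) = 2
G(5): splits (0,2):0^1=1 (0,1):0^1=1 (0,0):0^0=0 -> mex({0, 1}) = 2
G(6) = mex({1}) = 0
G(7) = mex({0, 1, 2}) = 3
G(8) = mex({0, 1, 2}) = 3
G(9) = mex({0, 2}) = 1
G(10) = mex({0, 2, 3}) = 1
G(11) = mex({0, 3}) = 1
G(12) = mex({1, 3}) = 0
G(13) = mex({0, 1, 2, 3}) = 4
G(14) = mex({0, 1, 2}) = 3
G(15) = mex({0, 1, 2}) = 3
G(16) = mex({0, 1, 2, 4}) = 3
G(17) = mex({0, 1, 3, 4}) = 2
G(18) = mex({0, 1, 3, 4}) = 2
G(19) = mex({0, 1, 3, 5}) = 2
G(20) = mex({0, 1, 2, 3, 5}) = 4
G(21) = mex({0, 1, 2, 3, 5}) = 4
G(22) = mex({1, 2, 6}) = 0
G(23) = mex({0, 1, 2, 3, 4, 6}) = 5
G(24) = mex({0, 1, 2, 3, 4}) = 5
G(25) = mex({0, 1, 3, 4, 7}) = 2
G(26) = mex({0, 1, 3, 4, 5, 7}) = 2
G(27) = mex({0, 1, 3, 5}) = 2
G(28) = mex({0, 1, 2, 5}) = 3
G(29) = mex({0, 1, 2, 4, 5, 6}) = 3
G(30) = mex({1, 2, 4, 6}) = 0
G(31) = mex({0, 1, 2, 3, 4, 6}) = 5
G(32) = mex({1, 2, 3, 4, 7}) = 0
G(33) = mex({0, 3, 7}) = 1
G(34) = mex({0, 2, 3, 5, 7}) = 1
G(35) = mex({0, 2, 3, 5, 6}) = 1
G(36) = mex({0, 1, 2, 5, 6}) = 3
G(37) = mex({0, 1, 2, 4, 5, 6}) = 3
G(38) = mex({0, 1, 2, 4}) = 3
G(39) = mex({0, 1, 2, 3, 4, 7}) = 5
G(40) = mex({0, 1, 2, 3, 4, 5, 7}) = 6
G(41) = mex({0, 1, 2, 3, 5, 7}) = 4
G(42) = mex({0, 1, 2, 3, 5, 6, 7}) = 4
G(43) = mex({0, 2, 3, 5, 6}) = 1
G(44) = mex({1, 2, 3, 4, 5, 6}) = 0
Therefore G(44) = 0.

0
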